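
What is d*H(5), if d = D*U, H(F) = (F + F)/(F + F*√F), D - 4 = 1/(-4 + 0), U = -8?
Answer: 15 - 15*√5 ≈ -18.541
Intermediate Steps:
D = 15/4 (D = 4 + 1/(-4 + 0) = 4 + 1/(-4) = 4 - ¼ = 15/4 ≈ 3.7500)
H(F) = 2*F/(F + F^(3/2)) (H(F) = (2*F)/(F + F^(3/2)) = 2*F/(F + F^(3/2)))
d = -30 (d = (15/4)*(-8) = -30)
d*H(5) = -60*5/(5 + 5^(3/2)) = -60*5/(5 + 5*√5) = -300/(5 + 5*√5)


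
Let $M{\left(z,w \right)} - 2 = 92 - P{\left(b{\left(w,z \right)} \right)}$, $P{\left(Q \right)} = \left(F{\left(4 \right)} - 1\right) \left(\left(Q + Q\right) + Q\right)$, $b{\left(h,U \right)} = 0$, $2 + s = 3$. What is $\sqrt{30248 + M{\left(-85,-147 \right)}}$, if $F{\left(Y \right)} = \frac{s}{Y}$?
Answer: $\sqrt{30342} \approx 174.19$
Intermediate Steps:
$s = 1$ ($s = -2 + 3 = 1$)
$F{\left(Y \right)} = \frac{1}{Y}$ ($F{\left(Y \right)} = 1 \frac{1}{Y} = \frac{1}{Y}$)
$P{\left(Q \right)} = - \frac{9 Q}{4}$ ($P{\left(Q \right)} = \left(\frac{1}{4} - 1\right) \left(\left(Q + Q\right) + Q\right) = \left(\frac{1}{4} - 1\right) \left(2 Q + Q\right) = - \frac{3 \cdot 3 Q}{4} = - \frac{9 Q}{4}$)
$M{\left(z,w \right)} = 94$ ($M{\left(z,w \right)} = 2 + \left(92 - \left(- \frac{9}{4}\right) 0\right) = 2 + \left(92 - 0\right) = 2 + \left(92 + 0\right) = 2 + 92 = 94$)
$\sqrt{30248 + M{\left(-85,-147 \right)}} = \sqrt{30248 + 94} = \sqrt{30342}$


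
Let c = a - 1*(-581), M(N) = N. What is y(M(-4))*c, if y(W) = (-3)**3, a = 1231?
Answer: -48924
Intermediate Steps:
y(W) = -27
c = 1812 (c = 1231 - 1*(-581) = 1231 + 581 = 1812)
y(M(-4))*c = -27*1812 = -48924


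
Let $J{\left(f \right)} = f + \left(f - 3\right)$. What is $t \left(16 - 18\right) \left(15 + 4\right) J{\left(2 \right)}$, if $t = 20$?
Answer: $-760$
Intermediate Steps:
$J{\left(f \right)} = -3 + 2 f$ ($J{\left(f \right)} = f + \left(-3 + f\right) = -3 + 2 f$)
$t \left(16 - 18\right) \left(15 + 4\right) J{\left(2 \right)} = 20 \left(16 - 18\right) \left(15 + 4\right) \left(-3 + 2 \cdot 2\right) = 20 \left(\left(-2\right) 19\right) \left(-3 + 4\right) = 20 \left(-38\right) 1 = \left(-760\right) 1 = -760$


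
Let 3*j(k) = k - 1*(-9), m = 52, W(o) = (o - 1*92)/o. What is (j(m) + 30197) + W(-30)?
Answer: 151107/5 ≈ 30221.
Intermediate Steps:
W(o) = (-92 + o)/o (W(o) = (o - 92)/o = (-92 + o)/o)
j(k) = 3 + k/3 (j(k) = (k - 1*(-9))/3 = (k + 9)/3 = (9 + k)/3 = 3 + k/3)
(j(m) + 30197) + W(-30) = ((3 + (1/3)*52) + 30197) + (-92 - 30)/(-30) = ((3 + 52/3) + 30197) - 1/30*(-122) = (61/3 + 30197) + 61/15 = 90652/3 + 61/15 = 151107/5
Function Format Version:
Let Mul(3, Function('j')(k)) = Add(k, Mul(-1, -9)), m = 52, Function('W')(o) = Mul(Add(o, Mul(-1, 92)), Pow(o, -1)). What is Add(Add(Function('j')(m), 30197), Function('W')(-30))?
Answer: Rational(151107, 5) ≈ 30221.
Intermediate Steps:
Function('W')(o) = Mul(Pow(o, -1), Add(-92, o)) (Function('W')(o) = Mul(Add(o, -92), Pow(o, -1)) = Mul(Add(-92, o), Pow(o, -1)) = Mul(Pow(o, -1), Add(-92, o)))
Function('j')(k) = Add(3, Mul(Rational(1, 3), k)) (Function('j')(k) = Mul(Rational(1, 3), Add(k, Mul(-1, -9))) = Mul(Rational(1, 3), Add(k, 9)) = Mul(Rational(1, 3), Add(9, k)) = Add(3, Mul(Rational(1, 3), k)))
Add(Add(Function('j')(m), 30197), Function('W')(-30)) = Add(Add(Add(3, Mul(Rational(1, 3), 52)), 30197), Mul(Pow(-30, -1), Add(-92, -30))) = Add(Add(Add(3, Rational(52, 3)), 30197), Mul(Rational(-1, 30), -122)) = Add(Add(Rational(61, 3), 30197), Rational(61, 15)) = Add(Rational(90652, 3), Rational(61, 15)) = Rational(151107, 5)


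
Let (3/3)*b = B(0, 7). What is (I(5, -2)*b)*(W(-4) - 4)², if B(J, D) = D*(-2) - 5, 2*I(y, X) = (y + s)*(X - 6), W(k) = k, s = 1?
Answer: 29184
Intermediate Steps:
I(y, X) = (1 + y)*(-6 + X)/2 (I(y, X) = ((y + 1)*(X - 6))/2 = ((1 + y)*(-6 + X))/2 = (1 + y)*(-6 + X)/2)
B(J, D) = -5 - 2*D (B(J, D) = -2*D - 5 = -5 - 2*D)
b = -19 (b = -5 - 2*7 = -5 - 14 = -19)
(I(5, -2)*b)*(W(-4) - 4)² = ((-3 + (½)*(-2) - 3*5 + (½)*(-2)*5)*(-19))*(-4 - 4)² = ((-3 - 1 - 15 - 5)*(-19))*(-8)² = -24*(-19)*64 = 456*64 = 29184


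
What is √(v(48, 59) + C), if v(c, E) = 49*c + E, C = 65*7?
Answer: √2866 ≈ 53.535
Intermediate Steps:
C = 455
v(c, E) = E + 49*c
√(v(48, 59) + C) = √((59 + 49*48) + 455) = √((59 + 2352) + 455) = √(2411 + 455) = √2866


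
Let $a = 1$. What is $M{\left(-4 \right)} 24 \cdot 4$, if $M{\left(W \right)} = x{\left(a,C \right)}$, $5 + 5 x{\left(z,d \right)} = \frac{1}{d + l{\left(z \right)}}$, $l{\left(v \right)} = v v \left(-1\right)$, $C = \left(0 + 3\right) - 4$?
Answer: $- \frac{528}{5} \approx -105.6$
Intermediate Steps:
$C = -1$ ($C = 3 - 4 = -1$)
$l{\left(v \right)} = - v^{2}$ ($l{\left(v \right)} = v^{2} \left(-1\right) = - v^{2}$)
$x{\left(z,d \right)} = -1 + \frac{1}{5 \left(d - z^{2}\right)}$
$M{\left(W \right)} = - \frac{11}{10}$ ($M{\left(W \right)} = \frac{\frac{1}{5} + 1^{2} - -1}{-1 - 1^{2}} = \frac{\frac{1}{5} + 1 + 1}{-1 - 1} = \frac{1}{-1 - 1} \cdot \frac{11}{5} = \frac{1}{-2} \cdot \frac{11}{5} = \left(- \frac{1}{2}\right) \frac{11}{5} = - \frac{11}{10}$)
$M{\left(-4 \right)} 24 \cdot 4 = \left(- \frac{11}{10}\right) 24 \cdot 4 = \left(- \frac{132}{5}\right) 4 = - \frac{528}{5}$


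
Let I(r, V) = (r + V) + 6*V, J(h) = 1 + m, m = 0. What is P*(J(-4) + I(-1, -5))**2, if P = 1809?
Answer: 2216025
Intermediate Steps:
J(h) = 1 (J(h) = 1 + 0 = 1)
I(r, V) = r + 7*V (I(r, V) = (V + r) + 6*V = r + 7*V)
P*(J(-4) + I(-1, -5))**2 = 1809*(1 + (-1 + 7*(-5)))**2 = 1809*(1 + (-1 - 35))**2 = 1809*(1 - 36)**2 = 1809*(-35)**2 = 1809*1225 = 2216025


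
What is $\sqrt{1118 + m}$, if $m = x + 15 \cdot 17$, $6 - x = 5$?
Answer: $\sqrt{1374} \approx 37.068$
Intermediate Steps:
$x = 1$ ($x = 6 - 5 = 1$)
$m = 256$ ($m = 1 + 15 \cdot 17 = 1 + 255 = 256$)
$\sqrt{1118 + m} = \sqrt{1118 + 256} = \sqrt{1374}$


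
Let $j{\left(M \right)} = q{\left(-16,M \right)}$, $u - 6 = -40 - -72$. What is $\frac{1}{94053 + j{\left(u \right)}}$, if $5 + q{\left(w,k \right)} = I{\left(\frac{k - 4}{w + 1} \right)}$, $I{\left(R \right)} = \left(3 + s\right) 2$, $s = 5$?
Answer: $\frac{1}{94064} \approx 1.0631 \cdot 10^{-5}$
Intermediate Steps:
$u = 38$ ($u = 6 - -32 = 6 + \left(-40 + 72\right) = 6 + 32 = 38$)
$I{\left(R \right)} = 16$ ($I{\left(R \right)} = \left(3 + 5\right) 2 = 8 \cdot 2 = 16$)
$q{\left(w,k \right)} = 11$ ($q{\left(w,k \right)} = -5 + 16 = 11$)
$j{\left(M \right)} = 11$
$\frac{1}{94053 + j{\left(u \right)}} = \frac{1}{94053 + 11} = \frac{1}{94064}$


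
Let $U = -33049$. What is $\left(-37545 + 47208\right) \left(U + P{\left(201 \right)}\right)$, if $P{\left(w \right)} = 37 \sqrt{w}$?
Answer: $-319352487 + 357531 \sqrt{201} \approx -3.1428 \cdot 10^{8}$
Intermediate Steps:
$\left(-37545 + 47208\right) \left(U + P{\left(201 \right)}\right) = \left(-37545 + 47208\right) \left(-33049 + 37 \sqrt{201}\right) = 9663 \left(-33049 + 37 \sqrt{201}\right) = -319352487 + 357531 \sqrt{201}$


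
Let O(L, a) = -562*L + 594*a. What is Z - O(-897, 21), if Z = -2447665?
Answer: -2964253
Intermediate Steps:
Z - O(-897, 21) = -2447665 - (-562*(-897) + 594*21) = -2447665 - (504114 + 12474) = -2447665 - 1*516588 = -2447665 - 516588 = -2964253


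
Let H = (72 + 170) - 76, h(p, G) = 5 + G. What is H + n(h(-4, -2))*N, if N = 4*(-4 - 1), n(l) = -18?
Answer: 526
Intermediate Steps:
N = -20 (N = 4*(-5) = -20)
H = 166 (H = 242 - 76 = 166)
H + n(h(-4, -2))*N = 166 - 18*(-20) = 166 + 360 = 526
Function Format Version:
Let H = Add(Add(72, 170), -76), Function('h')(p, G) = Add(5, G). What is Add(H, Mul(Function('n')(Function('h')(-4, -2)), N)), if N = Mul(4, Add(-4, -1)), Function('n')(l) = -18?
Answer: 526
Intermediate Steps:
N = -20 (N = Mul(4, -5) = -20)
H = 166 (H = Add(242, -76) = 166)
Add(H, Mul(Function('n')(Function('h')(-4, -2)), N)) = Add(166, Mul(-18, -20)) = Add(166, 360) = 526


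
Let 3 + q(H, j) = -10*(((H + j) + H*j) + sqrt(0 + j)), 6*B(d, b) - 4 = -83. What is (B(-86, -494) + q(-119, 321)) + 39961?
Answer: 2519489/6 - 10*sqrt(321) ≈ 4.1974e+5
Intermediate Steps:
B(d, b) = -79/6 (B(d, b) = 2/3 + (1/6)*(-83) = 2/3 - 83/6 = -79/6)
q(H, j) = -3 - 10*H - 10*j - 10*sqrt(j) - 10*H*j (q(H, j) = -3 - 10*(((H + j) + H*j) + sqrt(0 + j)) = -3 - 10*((H + j + H*j) + sqrt(j)) = -3 - 10*(H + j + sqrt(j) + H*j) = -3 + (-10*H - 10*j - 10*sqrt(j) - 10*H*j) = -3 - 10*H - 10*j - 10*sqrt(j) - 10*H*j)
(B(-86, -494) + q(-119, 321)) + 39961 = (-79/6 + (-3 - 10*(-119) - 10*321 - 10*sqrt(321) - 10*(-119)*321)) + 39961 = (-79/6 + (-3 + 1190 - 3210 - 10*sqrt(321) + 381990)) + 39961 = (-79/6 + (379967 - 10*sqrt(321))) + 39961 = (2279723/6 - 10*sqrt(321)) + 39961 = 2519489/6 - 10*sqrt(321)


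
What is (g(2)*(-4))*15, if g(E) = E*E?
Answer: -240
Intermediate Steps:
g(E) = E²
(g(2)*(-4))*15 = (2²*(-4))*15 = (4*(-4))*15 = -16*15 = -240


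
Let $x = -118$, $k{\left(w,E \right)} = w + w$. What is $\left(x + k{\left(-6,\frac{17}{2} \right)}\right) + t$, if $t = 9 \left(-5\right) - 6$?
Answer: $-181$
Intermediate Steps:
$k{\left(w,E \right)} = 2 w$
$t = -51$ ($t = -45 - 6 = -51$)
$\left(x + k{\left(-6,\frac{17}{2} \right)}\right) + t = \left(-118 + 2 \left(-6\right)\right) - 51 = \left(-118 - 12\right) - 51 = -130 - 51 = -181$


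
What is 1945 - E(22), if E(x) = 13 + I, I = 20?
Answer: 1912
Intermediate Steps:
E(x) = 33 (E(x) = 13 + 20 = 33)
1945 - E(22) = 1945 - 1*33 = 1945 - 33 = 1912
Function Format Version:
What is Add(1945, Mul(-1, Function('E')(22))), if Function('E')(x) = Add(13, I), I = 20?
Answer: 1912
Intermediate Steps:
Function('E')(x) = 33 (Function('E')(x) = Add(13, 20) = 33)
Add(1945, Mul(-1, Function('E')(22))) = Add(1945, Mul(-1, 33)) = Add(1945, -33) = 1912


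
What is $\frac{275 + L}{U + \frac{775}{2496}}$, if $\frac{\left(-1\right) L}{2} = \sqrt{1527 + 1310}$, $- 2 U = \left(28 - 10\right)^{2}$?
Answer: $- \frac{686400}{403577} + \frac{4992 \sqrt{2837}}{403577} \approx -1.042$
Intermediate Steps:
$U = -162$ ($U = - \frac{\left(28 - 10\right)^{2}}{2} = - \frac{18^{2}}{2} = \left(- \frac{1}{2}\right) 324 = -162$)
$L = - 2 \sqrt{2837}$ ($L = - 2 \sqrt{1527 + 1310} = - 2 \sqrt{2837} \approx -106.53$)
$\frac{275 + L}{U + \frac{775}{2496}} = \frac{275 - 2 \sqrt{2837}}{-162 + \frac{775}{2496}} = \frac{275 - 2 \sqrt{2837}}{- \frac{403577}{2496}} = \left(275 - 2 \sqrt{2837}\right) \left(- \frac{2496}{403577}\right) = - \frac{686400}{403577} + \frac{4992 \sqrt{2837}}{403577}$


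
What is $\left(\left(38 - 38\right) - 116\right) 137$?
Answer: $-15892$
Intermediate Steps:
$\left(\left(38 - 38\right) - 116\right) 137 = \left(0 - 116\right) 137 = \left(-116\right) 137 = -15892$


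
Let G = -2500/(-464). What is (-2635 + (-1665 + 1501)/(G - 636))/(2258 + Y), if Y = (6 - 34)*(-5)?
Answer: -192733861/175416098 ≈ -1.0987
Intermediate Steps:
Y = 140 (Y = -28*(-5) = 140)
G = 625/116 (G = -2500*(-1/464) = 625/116 ≈ 5.3879)
(-2635 + (-1665 + 1501)/(G - 636))/(2258 + Y) = (-2635 + (-1665 + 1501)/(625/116 - 636))/(2258 + 140) = (-2635 - 164/(-73151/116))/2398 = (-2635 - 164*(-116/73151))*(1/2398) = (-2635 + 19024/73151)*(1/2398) = -192733861/73151*1/2398 = -192733861/175416098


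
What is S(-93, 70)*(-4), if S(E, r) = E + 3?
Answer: 360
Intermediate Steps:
S(E, r) = 3 + E
S(-93, 70)*(-4) = (3 - 93)*(-4) = -90*(-4) = 360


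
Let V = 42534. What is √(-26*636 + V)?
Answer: √25998 ≈ 161.24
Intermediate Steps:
√(-26*636 + V) = √(-26*636 + 42534) = √(-16536 + 42534) = √25998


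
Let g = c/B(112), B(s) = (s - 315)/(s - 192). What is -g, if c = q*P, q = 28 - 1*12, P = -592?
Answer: 757760/203 ≈ 3732.8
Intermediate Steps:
B(s) = (-315 + s)/(-192 + s)
q = 16 (q = 28 - 12 = 16)
c = -9472 (c = 16*(-592) = -9472)
g = -757760/203 (g = -9472*(-192 + 112)/(-315 + 112) = -9472/(-203/(-80)) = -9472/((-1/80*(-203))) = -9472/203/80 = -9472*80/203 = -757760/203 ≈ -3732.8)
-g = -1*(-757760/203) = 757760/203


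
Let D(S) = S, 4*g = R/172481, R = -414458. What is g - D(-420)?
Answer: 144676811/344962 ≈ 419.40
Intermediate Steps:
g = -207229/344962 (g = (-414458/172481)/4 = (-414458*1/172481)/4 = (¼)*(-414458/172481) = -207229/344962 ≈ -0.60073)
g - D(-420) = -207229/344962 - 1*(-420) = -207229/344962 + 420 = 144676811/344962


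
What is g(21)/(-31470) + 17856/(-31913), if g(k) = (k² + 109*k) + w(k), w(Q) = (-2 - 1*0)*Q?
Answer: -107951744/167383685 ≈ -0.64494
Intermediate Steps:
w(Q) = -2*Q (w(Q) = (-2 + 0)*Q = -2*Q)
g(k) = k² + 107*k (g(k) = (k² + 109*k) - 2*k = k² + 107*k)
g(21)/(-31470) + 17856/(-31913) = (21*(107 + 21))/(-31470) + 17856/(-31913) = (21*128)*(-1/31470) + 17856*(-1/31913) = 2688*(-1/31470) - 17856/31913 = -448/5245 - 17856/31913 = -107951744/167383685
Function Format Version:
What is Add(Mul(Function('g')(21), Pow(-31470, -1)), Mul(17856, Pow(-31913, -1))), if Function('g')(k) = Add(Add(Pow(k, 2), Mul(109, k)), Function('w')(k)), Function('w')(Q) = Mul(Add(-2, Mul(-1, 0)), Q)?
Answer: Rational(-107951744, 167383685) ≈ -0.64494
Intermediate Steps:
Function('w')(Q) = Mul(-2, Q) (Function('w')(Q) = Mul(Add(-2, 0), Q) = Mul(-2, Q))
Function('g')(k) = Add(Pow(k, 2), Mul(107, k)) (Function('g')(k) = Add(Add(Pow(k, 2), Mul(109, k)), Mul(-2, k)) = Add(Pow(k, 2), Mul(107, k)))
Add(Mul(Function('g')(21), Pow(-31470, -1)), Mul(17856, Pow(-31913, -1))) = Add(Mul(Mul(21, Add(107, 21)), Pow(-31470, -1)), Mul(17856, Pow(-31913, -1))) = Add(Mul(Mul(21, 128), Rational(-1, 31470)), Mul(17856, Rational(-1, 31913))) = Add(Mul(2688, Rational(-1, 31470)), Rational(-17856, 31913)) = Add(Rational(-448, 5245), Rational(-17856, 31913)) = Rational(-107951744, 167383685)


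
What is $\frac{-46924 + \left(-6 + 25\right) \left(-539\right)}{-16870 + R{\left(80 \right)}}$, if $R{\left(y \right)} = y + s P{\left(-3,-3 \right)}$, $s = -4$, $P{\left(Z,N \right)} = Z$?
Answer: $\frac{57165}{16778} \approx 3.4071$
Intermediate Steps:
$R{\left(y \right)} = 12 + y$ ($R{\left(y \right)} = y - -12 = y + 12 = 12 + y$)
$\frac{-46924 + \left(-6 + 25\right) \left(-539\right)}{-16870 + R{\left(80 \right)}} = \frac{-46924 + \left(-6 + 25\right) \left(-539\right)}{-16870 + \left(12 + 80\right)} = \frac{-46924 + 19 \left(-539\right)}{-16870 + 92} = \frac{-46924 - 10241}{-16778} = \left(-57165\right) \left(- \frac{1}{16778}\right) = \frac{57165}{16778}$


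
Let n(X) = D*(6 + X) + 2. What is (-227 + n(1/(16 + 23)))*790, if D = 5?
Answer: -6004000/39 ≈ -1.5395e+5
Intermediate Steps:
n(X) = 32 + 5*X (n(X) = 5*(6 + X) + 2 = (30 + 5*X) + 2 = 32 + 5*X)
(-227 + n(1/(16 + 23)))*790 = (-227 + (32 + 5/(16 + 23)))*790 = (-227 + (32 + 5/39))*790 = (-227 + 1253/39)*790 = -7600/39*790 = -6004000/39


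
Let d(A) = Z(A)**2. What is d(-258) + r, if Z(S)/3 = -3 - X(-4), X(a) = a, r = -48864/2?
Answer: -24423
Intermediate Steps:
r = -24432 (r = -48864*1/2 = -24432)
Z(S) = 3 (Z(S) = 3*(-3 - 1*(-4)) = 3*(-3 + 4) = 3*1 = 3)
d(A) = 9 (d(A) = 3**2 = 9)
d(-258) + r = 9 - 24432 = -24423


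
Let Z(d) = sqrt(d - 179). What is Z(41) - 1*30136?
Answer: -30136 + I*sqrt(138) ≈ -30136.0 + 11.747*I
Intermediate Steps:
Z(d) = sqrt(-179 + d)
Z(41) - 1*30136 = sqrt(-179 + 41) - 1*30136 = sqrt(-138) - 30136 = I*sqrt(138) - 30136 = -30136 + I*sqrt(138)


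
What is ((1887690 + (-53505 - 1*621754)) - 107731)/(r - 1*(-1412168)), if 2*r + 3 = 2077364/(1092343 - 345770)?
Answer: 1649478386200/2108572838173 ≈ 0.78227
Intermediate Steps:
r = -162355/1493146 (r = -3/2 + (2077364/(1092343 - 345770))/2 = -3/2 + (2077364/746573)/2 = -3/2 + (2077364*(1/746573))/2 = -3/2 + (½)*(2077364/746573) = -3/2 + 1038682/746573 = -162355/1493146 ≈ -0.10873)
((1887690 + (-53505 - 1*621754)) - 107731)/(r - 1*(-1412168)) = ((1887690 + (-53505 - 1*621754)) - 107731)/(-162355/1493146 - 1*(-1412168)) = ((1887690 + (-53505 - 621754)) - 107731)/(-162355/1493146 + 1412168) = ((1887690 - 675259) - 107731)/(2108572838173/1493146) = (1212431 - 107731)*(1493146/2108572838173) = 1104700*(1493146/2108572838173) = 1649478386200/2108572838173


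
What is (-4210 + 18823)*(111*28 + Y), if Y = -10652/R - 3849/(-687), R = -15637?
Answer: 162962055113019/3580873 ≈ 4.5509e+7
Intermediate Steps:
Y = 22501579/3580873 (Y = -10652/(-15637) - 3849/(-687) = -10652*(-1/15637) - 3849*(-1/687) = 10652/15637 + 1283/229 = 22501579/3580873 ≈ 6.2838)
(-4210 + 18823)*(111*28 + Y) = (-4210 + 18823)*(111*28 + 22501579/3580873) = 14613*(3108 + 22501579/3580873) = 14613*(11151854863/3580873) = 162962055113019/3580873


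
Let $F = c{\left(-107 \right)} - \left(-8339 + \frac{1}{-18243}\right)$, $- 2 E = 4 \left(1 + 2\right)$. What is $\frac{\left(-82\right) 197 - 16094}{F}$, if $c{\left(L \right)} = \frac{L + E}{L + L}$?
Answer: $- \frac{125896256496}{32557534351} \approx -3.8669$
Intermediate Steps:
$E = -6$ ($E = - \frac{4 \left(1 + 2\right)}{2} = - \frac{4 \cdot 3}{2} = \left(- \frac{1}{2}\right) 12 = -6$)
$c{\left(L \right)} = \frac{-6 + L}{2 L}$ ($c{\left(L \right)} = \frac{L - 6}{L + L} = \frac{-6 + L}{2 L}$)
$F = \frac{32557534351}{3904002}$ ($F = \frac{-6 - 107}{2 \left(-107\right)} - \left(-8339 + \frac{1}{-18243}\right) = \frac{1}{2} \left(- \frac{1}{107}\right) \left(-113\right) - \left(-8339 - \frac{1}{18243}\right) = \frac{113}{214} - - \frac{152128378}{18243} = \frac{113}{214} + \frac{152128378}{18243} = \frac{32557534351}{3904002} \approx 8339.5$)
$\frac{\left(-82\right) 197 - 16094}{F} = \frac{\left(-82\right) 197 - 16094}{\frac{32557534351}{3904002}} = \left(-16154 - 16094\right) \frac{3904002}{32557534351} = \left(-32248\right) \frac{3904002}{32557534351} = - \frac{125896256496}{32557534351}$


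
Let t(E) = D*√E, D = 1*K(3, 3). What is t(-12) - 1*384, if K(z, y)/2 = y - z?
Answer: -384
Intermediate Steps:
K(z, y) = -2*z + 2*y (K(z, y) = 2*(y - z) = -2*z + 2*y)
D = 0 (D = 1*(-2*3 + 2*3) = 1*(-6 + 6) = 1*0 = 0)
t(E) = 0 (t(E) = 0*√E = 0)
t(-12) - 1*384 = 0 - 1*384 = 0 - 384 = -384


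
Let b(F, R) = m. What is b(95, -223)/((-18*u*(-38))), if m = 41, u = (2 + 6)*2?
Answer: 41/10944 ≈ 0.0037463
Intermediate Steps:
u = 16 (u = 8*2 = 16)
b(F, R) = 41
b(95, -223)/((-18*u*(-38))) = 41/((-18*16*(-38))) = 41/((-288*(-38))) = 41/10944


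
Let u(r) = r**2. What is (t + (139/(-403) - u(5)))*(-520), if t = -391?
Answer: 6711480/31 ≈ 2.1650e+5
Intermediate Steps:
(t + (139/(-403) - u(5)))*(-520) = (-391 + (139/(-403) - 1*5**2))*(-520) = (-391 + (139*(-1/403) - 1*25))*(-520) = (-391 + (-139/403 - 25))*(-520) = (-391 - 10214/403)*(-520) = -167787/403*(-520) = 6711480/31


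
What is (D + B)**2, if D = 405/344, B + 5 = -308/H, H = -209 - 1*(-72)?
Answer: 5506085209/2221048384 ≈ 2.4790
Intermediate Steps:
H = -137 (H = -209 + 72 = -137)
B = -377/137 (B = -5 - 308/(-137) = -5 - 308*(-1/137) = -5 + 308/137 = -377/137 ≈ -2.7518)
D = 405/344 (D = 405*(1/344) = 405/344 ≈ 1.1773)
(D + B)**2 = (405/344 - 377/137)**2 = (-74203/47128)**2 = 5506085209/2221048384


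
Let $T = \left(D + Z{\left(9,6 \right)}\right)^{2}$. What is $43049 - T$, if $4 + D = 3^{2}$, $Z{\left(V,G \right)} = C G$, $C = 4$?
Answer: $42208$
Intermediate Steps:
$Z{\left(V,G \right)} = 4 G$
$D = 5$ ($D = -4 + 3^{2} = -4 + 9 = 5$)
$T = 841$ ($T = \left(5 + 4 \cdot 6\right)^{2} = \left(5 + 24\right)^{2} = 29^{2} = 841$)
$43049 - T = 43049 - 841 = 42208$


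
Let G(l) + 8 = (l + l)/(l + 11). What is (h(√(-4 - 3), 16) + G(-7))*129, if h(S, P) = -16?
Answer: -7095/2 ≈ -3547.5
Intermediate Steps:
G(l) = -8 + 2*l/(11 + l) (G(l) = -8 + (l + l)/(l + 11) = -8 + (2*l)/(11 + l) = -8 + 2*l/(11 + l))
(h(√(-4 - 3), 16) + G(-7))*129 = (-16 + 2*(-44 - 3*(-7))/(11 - 7))*129 = (-16 + 2*(-44 + 21)/4)*129 = (-16 + 2*(¼)*(-23))*129 = (-16 - 23/2)*129 = -55/2*129 = -7095/2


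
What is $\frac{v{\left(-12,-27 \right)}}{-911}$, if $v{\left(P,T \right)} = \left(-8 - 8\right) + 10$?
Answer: $\frac{6}{911} \approx 0.0065862$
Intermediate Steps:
$v{\left(P,T \right)} = -6$ ($v{\left(P,T \right)} = -16 + 10 = -6$)
$\frac{v{\left(-12,-27 \right)}}{-911} = - \frac{6}{-911} = \left(-6\right) \left(- \frac{1}{911}\right) = \frac{6}{911}$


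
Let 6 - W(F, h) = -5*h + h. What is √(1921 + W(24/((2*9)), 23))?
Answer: √2019 ≈ 44.933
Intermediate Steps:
W(F, h) = 6 + 4*h (W(F, h) = 6 - (-5*h + h) = 6 - (-4)*h = 6 + 4*h)
√(1921 + W(24/((2*9)), 23)) = √(1921 + (6 + 4*23)) = √(1921 + (6 + 92)) = √(1921 + 98) = √2019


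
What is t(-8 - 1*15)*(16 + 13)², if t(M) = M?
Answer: -19343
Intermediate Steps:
t(-8 - 1*15)*(16 + 13)² = (-8 - 1*15)*(16 + 13)² = (-8 - 15)*29² = -23*841 = -19343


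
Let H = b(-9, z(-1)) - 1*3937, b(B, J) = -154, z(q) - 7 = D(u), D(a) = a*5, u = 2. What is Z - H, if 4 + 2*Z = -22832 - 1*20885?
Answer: -35539/2 ≈ -17770.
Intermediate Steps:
D(a) = 5*a
z(q) = 17 (z(q) = 7 + 5*2 = 7 + 10 = 17)
Z = -43721/2 (Z = -2 + (-22832 - 1*20885)/2 = -2 + (-22832 - 20885)/2 = -2 + (1/2)*(-43717) = -2 - 43717/2 = -43721/2 ≈ -21861.)
H = -4091 (H = -154 - 1*3937 = -154 - 3937 = -4091)
Z - H = -43721/2 - 1*(-4091) = -43721/2 + 4091 = -35539/2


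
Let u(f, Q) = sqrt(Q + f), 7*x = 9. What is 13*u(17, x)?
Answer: 104*sqrt(14)/7 ≈ 55.590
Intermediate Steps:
x = 9/7 (x = (1/7)*9 = 9/7 ≈ 1.2857)
13*u(17, x) = 13*sqrt(9/7 + 17) = 13*sqrt(128/7) = 13*(8*sqrt(14)/7) = 104*sqrt(14)/7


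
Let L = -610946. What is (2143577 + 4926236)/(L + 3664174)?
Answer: 7069813/3053228 ≈ 2.3155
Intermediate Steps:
(2143577 + 4926236)/(L + 3664174) = (2143577 + 4926236)/(-610946 + 3664174) = 7069813/3053228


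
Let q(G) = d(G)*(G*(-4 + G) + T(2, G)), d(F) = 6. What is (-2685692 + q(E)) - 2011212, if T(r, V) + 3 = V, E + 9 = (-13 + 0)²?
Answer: -4546202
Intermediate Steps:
E = 160 (E = -9 + (-13 + 0)² = -9 + (-13)² = -9 + 169 = 160)
T(r, V) = -3 + V
q(G) = -18 + 6*G + 6*G*(-4 + G) (q(G) = 6*(G*(-4 + G) + (-3 + G)) = 6*(-3 + G + G*(-4 + G)) = -18 + 6*G + 6*G*(-4 + G))
(-2685692 + q(E)) - 2011212 = (-2685692 + (-18 - 18*160 + 6*160²)) - 2011212 = (-2685692 + (-18 - 2880 + 6*25600)) - 2011212 = (-2685692 + (-18 - 2880 + 153600)) - 2011212 = (-2685692 + 150702) - 2011212 = -2534990 - 2011212 = -4546202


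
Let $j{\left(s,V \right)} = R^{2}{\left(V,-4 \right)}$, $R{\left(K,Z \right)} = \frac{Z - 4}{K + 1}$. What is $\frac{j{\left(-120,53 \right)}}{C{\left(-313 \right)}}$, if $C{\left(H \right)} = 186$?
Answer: $\frac{8}{67797} \approx 0.000118$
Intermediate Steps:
$R{\left(K,Z \right)} = \frac{-4 + Z}{1 + K}$
$j{\left(s,V \right)} = \frac{64}{\left(1 + V\right)^{2}}$ ($j{\left(s,V \right)} = \left(\frac{-4 - 4}{1 + V}\right)^{2} = \left(\frac{1}{1 + V} \left(-8\right)\right)^{2} = \left(- \frac{8}{1 + V}\right)^{2} = \frac{64}{\left(1 + V\right)^{2}}$)
$\frac{j{\left(-120,53 \right)}}{C{\left(-313 \right)}} = \frac{64 \frac{1}{\left(1 + 53\right)^{2}}}{186} = \frac{64}{2916} \cdot \frac{1}{186} = 64 \cdot \frac{1}{2916} \cdot \frac{1}{186} = \frac{16}{729} \cdot \frac{1}{186} = \frac{8}{67797}$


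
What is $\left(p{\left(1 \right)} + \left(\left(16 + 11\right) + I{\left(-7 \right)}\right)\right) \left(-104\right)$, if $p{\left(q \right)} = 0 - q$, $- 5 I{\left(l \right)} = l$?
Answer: $- \frac{14248}{5} \approx -2849.6$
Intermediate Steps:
$I{\left(l \right)} = - \frac{l}{5}$
$p{\left(q \right)} = - q$
$\left(p{\left(1 \right)} + \left(\left(16 + 11\right) + I{\left(-7 \right)}\right)\right) \left(-104\right) = \left(\left(-1\right) 1 + \left(\left(16 + 11\right) - - \frac{7}{5}\right)\right) \left(-104\right) = \left(-1 + \left(27 + \frac{7}{5}\right)\right) \left(-104\right) = \left(-1 + \frac{142}{5}\right) \left(-104\right) = \frac{137}{5} \left(-104\right) = - \frac{14248}{5}$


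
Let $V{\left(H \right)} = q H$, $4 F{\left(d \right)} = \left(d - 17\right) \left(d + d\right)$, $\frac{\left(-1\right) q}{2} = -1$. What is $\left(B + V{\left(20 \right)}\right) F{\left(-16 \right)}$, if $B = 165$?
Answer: $54120$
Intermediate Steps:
$q = 2$ ($q = \left(-2\right) \left(-1\right) = 2$)
$F{\left(d \right)} = \frac{d \left(-17 + d\right)}{2}$ ($F{\left(d \right)} = \frac{\left(d - 17\right) \left(d + d\right)}{4} = \frac{\left(-17 + d\right) 2 d}{4} = \frac{2 d \left(-17 + d\right)}{4} = \frac{d \left(-17 + d\right)}{2}$)
$V{\left(H \right)} = 2 H$
$\left(B + V{\left(20 \right)}\right) F{\left(-16 \right)} = \left(165 + 2 \cdot 20\right) \frac{1}{2} \left(-16\right) \left(-17 - 16\right) = \left(165 + 40\right) \frac{1}{2} \left(-16\right) \left(-33\right) = 205 \cdot 264 = 54120$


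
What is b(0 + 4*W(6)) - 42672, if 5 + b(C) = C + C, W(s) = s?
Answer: -42629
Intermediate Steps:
b(C) = -5 + 2*C (b(C) = -5 + (C + C) = -5 + 2*C)
b(0 + 4*W(6)) - 42672 = (-5 + 2*(0 + 4*6)) - 42672 = (-5 + 2*(0 + 24)) - 42672 = (-5 + 2*24) - 42672 = (-5 + 48) - 42672 = 43 - 42672 = -42629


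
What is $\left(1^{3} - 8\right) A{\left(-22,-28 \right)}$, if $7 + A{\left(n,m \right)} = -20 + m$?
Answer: $385$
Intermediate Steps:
$A{\left(n,m \right)} = -27 + m$ ($A{\left(n,m \right)} = -7 + \left(-20 + m\right) = -27 + m$)
$\left(1^{3} - 8\right) A{\left(-22,-28 \right)} = \left(1^{3} - 8\right) \left(-27 - 28\right) = \left(1 - 8\right) \left(-55\right) = \left(-7\right) \left(-55\right) = 385$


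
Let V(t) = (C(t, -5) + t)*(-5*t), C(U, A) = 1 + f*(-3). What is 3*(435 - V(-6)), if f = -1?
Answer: 1485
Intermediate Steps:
C(U, A) = 4 (C(U, A) = 1 - 1*(-3) = 1 + 3 = 4)
V(t) = -5*t*(4 + t) (V(t) = (4 + t)*(-5*t) = -5*t*(4 + t))
3*(435 - V(-6)) = 3*(435 - (-5)*(-6)*(4 - 6)) = 3*(435 - (-5)*(-6)*(-2)) = 3*(435 - 1*(-60)) = 3*(435 + 60) = 3*495 = 1485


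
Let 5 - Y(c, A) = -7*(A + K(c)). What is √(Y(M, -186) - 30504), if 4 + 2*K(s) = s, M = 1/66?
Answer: I*√138585909/66 ≈ 178.37*I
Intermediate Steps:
M = 1/66 ≈ 0.015152
K(s) = -2 + s/2
Y(c, A) = -9 + 7*A + 7*c/2 (Y(c, A) = 5 - (-7)*(A + (-2 + c/2)) = 5 - (-7)*(-2 + A + c/2) = 5 - (14 - 7*A - 7*c/2) = 5 + (-14 + 7*A + 7*c/2) = -9 + 7*A + 7*c/2)
√(Y(M, -186) - 30504) = √((-9 + 7*(-186) + (7/2)*(1/66)) - 30504) = √((-9 - 1302 + 7/132) - 30504) = √(-173045/132 - 30504) = √(-4199573/132) = I*√138585909/66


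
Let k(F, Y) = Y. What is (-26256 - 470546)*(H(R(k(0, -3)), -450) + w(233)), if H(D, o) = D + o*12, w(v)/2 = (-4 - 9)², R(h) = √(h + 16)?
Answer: 2514811724 - 496802*√13 ≈ 2.5130e+9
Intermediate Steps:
R(h) = √(16 + h)
w(v) = 338 (w(v) = 2*(-4 - 9)² = 2*(-13)² = 2*169 = 338)
H(D, o) = D + 12*o
(-26256 - 470546)*(H(R(k(0, -3)), -450) + w(233)) = (-26256 - 470546)*((√(16 - 3) + 12*(-450)) + 338) = -496802*((√13 - 5400) + 338) = -496802*((-5400 + √13) + 338) = -496802*(-5062 + √13) = 2514811724 - 496802*√13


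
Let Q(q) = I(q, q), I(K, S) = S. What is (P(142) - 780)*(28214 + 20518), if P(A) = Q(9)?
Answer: -37572372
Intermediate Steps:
Q(q) = q
P(A) = 9
(P(142) - 780)*(28214 + 20518) = (9 - 780)*(28214 + 20518) = -771*48732 = -37572372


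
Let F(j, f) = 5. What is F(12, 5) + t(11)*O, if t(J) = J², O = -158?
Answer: -19113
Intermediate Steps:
F(12, 5) + t(11)*O = 5 + 11²*(-158) = 5 + 121*(-158) = 5 - 19118 = -19113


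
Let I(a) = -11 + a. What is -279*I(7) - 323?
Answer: 793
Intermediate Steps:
-279*I(7) - 323 = -279*(-11 + 7) - 323 = -279*(-4) - 323 = 1116 - 323 = 793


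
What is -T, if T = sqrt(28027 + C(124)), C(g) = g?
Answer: -sqrt(28151) ≈ -167.78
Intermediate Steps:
T = sqrt(28151) (T = sqrt(28027 + 124) = sqrt(28151) ≈ 167.78)
-T = -sqrt(28151)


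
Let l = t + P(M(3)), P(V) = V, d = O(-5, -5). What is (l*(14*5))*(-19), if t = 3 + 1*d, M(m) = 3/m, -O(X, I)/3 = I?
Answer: -25270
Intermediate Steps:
O(X, I) = -3*I
d = 15 (d = -3*(-5) = 15)
t = 18 (t = 3 + 1*15 = 3 + 15 = 18)
l = 19 (l = 18 + 3/3 = 18 + 3*(⅓) = 18 + 1 = 19)
(l*(14*5))*(-19) = (19*(14*5))*(-19) = (19*70)*(-19) = 1330*(-19) = -25270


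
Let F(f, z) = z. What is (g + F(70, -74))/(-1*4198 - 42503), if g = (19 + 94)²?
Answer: -12695/46701 ≈ -0.27184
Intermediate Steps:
g = 12769 (g = 113² = 12769)
(g + F(70, -74))/(-1*4198 - 42503) = (12769 - 74)/(-1*4198 - 42503) = 12695/(-4198 - 42503) = 12695/(-46701) = 12695*(-1/46701) = -12695/46701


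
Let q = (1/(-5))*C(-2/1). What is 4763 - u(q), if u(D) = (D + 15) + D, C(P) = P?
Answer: 23736/5 ≈ 4747.2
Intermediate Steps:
q = ⅖ (q = (1/(-5))*(-2/1) = (1*(-⅕))*(-2*1) = -⅕*(-2) = ⅖ ≈ 0.40000)
u(D) = 15 + 2*D (u(D) = (15 + D) + D = 15 + 2*D)
4763 - u(q) = 4763 - (15 + 2*(⅖)) = 4763 - (15 + ⅘) = 4763 - 1*79/5 = 4763 - 79/5 = 23736/5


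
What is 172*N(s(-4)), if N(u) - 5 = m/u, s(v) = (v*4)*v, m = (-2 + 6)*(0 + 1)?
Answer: 3483/4 ≈ 870.75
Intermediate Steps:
m = 4 (m = 4*1 = 4)
s(v) = 4*v**2 (s(v) = (4*v)*v = 4*v**2)
N(u) = 5 + 4/u
172*N(s(-4)) = 172*(5 + 4/((4*(-4)**2))) = 172*(5 + 4/((4*16))) = 172*(5 + 4/64) = 172*(5 + 4*(1/64)) = 172*(5 + 1/16) = 172*(81/16) = 3483/4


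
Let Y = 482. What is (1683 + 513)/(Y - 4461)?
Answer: -2196/3979 ≈ -0.55190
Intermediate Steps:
(1683 + 513)/(Y - 4461) = (1683 + 513)/(482 - 4461) = 2196/(-3979) = 2196*(-1/3979) = -2196/3979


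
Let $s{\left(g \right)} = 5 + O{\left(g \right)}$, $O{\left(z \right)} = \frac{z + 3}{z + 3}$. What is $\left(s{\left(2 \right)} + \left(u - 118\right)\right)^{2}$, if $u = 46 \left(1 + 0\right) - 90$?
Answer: $24336$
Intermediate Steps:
$O{\left(z \right)} = 1$ ($O{\left(z \right)} = \frac{3 + z}{3 + z} = 1$)
$u = -44$ ($u = 46 \cdot 1 - 90 = 46 - 90 = -44$)
$s{\left(g \right)} = 6$ ($s{\left(g \right)} = 5 + 1 = 6$)
$\left(s{\left(2 \right)} + \left(u - 118\right)\right)^{2} = \left(6 - 162\right)^{2} = \left(-156\right)^{2} = 24336$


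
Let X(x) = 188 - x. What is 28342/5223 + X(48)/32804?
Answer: 232615547/42833823 ≈ 5.4306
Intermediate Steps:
28342/5223 + X(48)/32804 = 28342/5223 + (188 - 1*48)/32804 = 28342*(1/5223) + (188 - 48)*(1/32804) = 28342/5223 + 140*(1/32804) = 28342/5223 + 35/8201 = 232615547/42833823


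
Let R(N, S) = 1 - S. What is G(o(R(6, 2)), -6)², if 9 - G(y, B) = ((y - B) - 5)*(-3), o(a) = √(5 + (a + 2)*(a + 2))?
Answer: 198 + 72*√6 ≈ 374.36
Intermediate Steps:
o(a) = √(5 + (2 + a)²) (o(a) = √(5 + (2 + a)*(2 + a)) = √(5 + (2 + a)²))
G(y, B) = -6 - 3*B + 3*y (G(y, B) = 9 - ((y - B) - 5)*(-3) = 9 - (-5 + y - B)*(-3) = 9 - (15 - 3*y + 3*B) = 9 + (-15 - 3*B + 3*y) = -6 - 3*B + 3*y)
G(o(R(6, 2)), -6)² = (-6 - 3*(-6) + 3*√(5 + (2 + (1 - 1*2))²))² = (-6 + 18 + 3*√(5 + (2 + (1 - 2))²))² = (-6 + 18 + 3*√(5 + (2 - 1)²))² = (-6 + 18 + 3*√(5 + 1²))² = (-6 + 18 + 3*√(5 + 1))² = (-6 + 18 + 3*√6)² = (12 + 3*√6)²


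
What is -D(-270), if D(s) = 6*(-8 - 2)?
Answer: 60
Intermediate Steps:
D(s) = -60 (D(s) = 6*(-10) = -60)
-D(-270) = -1*(-60) = 60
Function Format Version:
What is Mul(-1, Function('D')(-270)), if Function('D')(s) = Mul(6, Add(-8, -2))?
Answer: 60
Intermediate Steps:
Function('D')(s) = -60 (Function('D')(s) = Mul(6, -10) = -60)
Mul(-1, Function('D')(-270)) = Mul(-1, -60) = 60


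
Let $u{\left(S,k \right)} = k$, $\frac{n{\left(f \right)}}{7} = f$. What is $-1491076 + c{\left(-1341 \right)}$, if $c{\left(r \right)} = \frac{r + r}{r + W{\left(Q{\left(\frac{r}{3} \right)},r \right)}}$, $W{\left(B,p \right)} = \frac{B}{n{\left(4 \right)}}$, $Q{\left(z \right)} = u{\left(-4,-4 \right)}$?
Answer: $- \frac{6999101357}{4694} \approx -1.4911 \cdot 10^{6}$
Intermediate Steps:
$n{\left(f \right)} = 7 f$
$Q{\left(z \right)} = -4$
$W{\left(B,p \right)} = \frac{B}{28}$ ($W{\left(B,p \right)} = \frac{B}{7 \cdot 4} = \frac{B}{28}$)
$c{\left(r \right)} = \frac{2 r}{- \frac{1}{7} + r}$ ($c{\left(r \right)} = \frac{r + r}{r + \frac{1}{28} \left(-4\right)} = \frac{2 r}{r - \frac{1}{7}} = \frac{2 r}{- \frac{1}{7} + r}$)
$-1491076 + c{\left(-1341 \right)} = -1491076 + 14 \left(-1341\right) \frac{1}{-1 + 7 \left(-1341\right)} = -1491076 + 14 \left(-1341\right) \frac{1}{-1 - 9387} = -1491076 + 14 \left(-1341\right) \frac{1}{-9388} = -1491076 + 14 \left(-1341\right) \left(- \frac{1}{9388}\right) = -1491076 + \frac{9387}{4694} = - \frac{6999101357}{4694}$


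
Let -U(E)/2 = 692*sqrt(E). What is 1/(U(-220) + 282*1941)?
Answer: 273681/150013279682 + 692*I*sqrt(55)/75006639841 ≈ 1.8244e-6 + 6.8421e-8*I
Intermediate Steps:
U(E) = -1384*sqrt(E)
1/(U(-220) + 282*1941) = 1/(-2768*I*sqrt(55) + 282*1941) = 1/(-2768*I*sqrt(55) + 547362) = 1/(547362 - 2768*I*sqrt(55))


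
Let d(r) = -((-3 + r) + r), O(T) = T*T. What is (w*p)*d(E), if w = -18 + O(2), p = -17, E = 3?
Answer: -714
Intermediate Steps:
O(T) = T**2
w = -14 (w = -18 + 2**2 = -18 + 4 = -14)
d(r) = 3 - 2*r (d(r) = -(-3 + 2*r) = 3 - 2*r)
(w*p)*d(E) = (-14*(-17))*(3 - 2*3) = 238*(3 - 6) = 238*(-3) = -714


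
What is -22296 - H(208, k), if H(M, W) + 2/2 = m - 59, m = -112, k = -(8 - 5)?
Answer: -22124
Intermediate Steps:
k = -3 (k = -1*3 = -3)
H(M, W) = -172 (H(M, W) = -1 + (-112 - 59) = -1 - 171 = -172)
-22296 - H(208, k) = -22296 - 1*(-172) = -22296 + 172 = -22124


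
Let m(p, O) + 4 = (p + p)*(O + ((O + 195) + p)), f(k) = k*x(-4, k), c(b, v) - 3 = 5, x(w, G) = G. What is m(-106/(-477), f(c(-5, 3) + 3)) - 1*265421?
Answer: -21483685/81 ≈ -2.6523e+5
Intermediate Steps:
c(b, v) = 8 (c(b, v) = 3 + 5 = 8)
f(k) = k**2 (f(k) = k*k = k**2)
m(p, O) = -4 + 2*p*(195 + p + 2*O) (m(p, O) = -4 + (p + p)*(O + ((O + 195) + p)) = -4 + (2*p)*(O + ((195 + O) + p)) = -4 + (2*p)*(O + (195 + O + p)) = -4 + (2*p)*(195 + p + 2*O) = -4 + 2*p*(195 + p + 2*O))
m(-106/(-477), f(c(-5, 3) + 3)) - 1*265421 = (-4 + 2*(-106/(-477))**2 + 390*(-106/(-477)) + 4*(8 + 3)**2*(-106/(-477))) - 1*265421 = (-4 + 2*(-106*(-1/477))**2 + 390*(-106*(-1/477)) + 4*11**2*(-106*(-1/477))) - 265421 = (-4 + 2*(2/9)**2 + 390*(2/9) + 4*121*(2/9)) - 265421 = (-4 + 2*(4/81) + 260/3 + 968/9) - 265421 = (-4 + 8/81 + 260/3 + 968/9) - 265421 = 15416/81 - 265421 = -21483685/81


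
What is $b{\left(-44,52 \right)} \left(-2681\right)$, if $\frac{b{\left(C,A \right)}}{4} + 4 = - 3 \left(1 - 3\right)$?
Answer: $-21448$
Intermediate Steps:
$b{\left(C,A \right)} = 8$ ($b{\left(C,A \right)} = -16 + 4 \left(- 3 \left(1 - 3\right)\right) = -16 + 4 \left(\left(-3\right) \left(-2\right)\right) = -16 + 4 \cdot 6 = -16 + 24 = 8$)
$b{\left(-44,52 \right)} \left(-2681\right) = 8 \left(-2681\right) = -21448$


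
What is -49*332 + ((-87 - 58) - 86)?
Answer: -16499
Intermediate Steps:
-49*332 + ((-87 - 58) - 86) = -16268 + (-145 - 86) = -16268 - 231 = -16499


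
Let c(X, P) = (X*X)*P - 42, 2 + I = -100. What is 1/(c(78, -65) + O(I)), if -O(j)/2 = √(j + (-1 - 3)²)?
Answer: I/(2*(√86 - 197751*I)) ≈ -2.5284e-6 + 1.1857e-10*I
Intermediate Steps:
I = -102 (I = -2 - 100 = -102)
O(j) = -2*√(16 + j) (O(j) = -2*√(j + (-1 - 3)²) = -2*√(j + (-4)²) = -2*√(j + 16) = -2*√(16 + j))
c(X, P) = -42 + P*X² (c(X, P) = X²*P - 42 = P*X² - 42 = -42 + P*X²)
1/(c(78, -65) + O(I)) = 1/((-42 - 65*78²) - 2*√(16 - 102)) = 1/((-42 - 65*6084) - 2*I*√86) = 1/((-42 - 395460) - 2*I*√86) = 1/(-395502 - 2*I*√86)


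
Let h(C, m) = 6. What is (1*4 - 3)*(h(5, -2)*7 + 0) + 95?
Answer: 137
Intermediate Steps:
(1*4 - 3)*(h(5, -2)*7 + 0) + 95 = (1*4 - 3)*(6*7 + 0) + 95 = (4 - 3)*(42 + 0) + 95 = 1*42 + 95 = 42 + 95 = 137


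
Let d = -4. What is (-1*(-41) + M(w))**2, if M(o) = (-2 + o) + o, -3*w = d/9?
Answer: 1125721/729 ≈ 1544.2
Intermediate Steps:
w = 4/27 (w = -(-4)/(3*9) = -1/3*(-4/9) = 4/27 ≈ 0.14815)
M(o) = -2 + 2*o
(-1*(-41) + M(w))**2 = (-1*(-41) + (-2 + 2*(4/27)))**2 = (41 + (-2 + 8/27))**2 = (41 - 46/27)**2 = (1061/27)**2 = 1125721/729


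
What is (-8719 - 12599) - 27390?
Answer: -48708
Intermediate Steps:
(-8719 - 12599) - 27390 = -21318 - 27390 = -48708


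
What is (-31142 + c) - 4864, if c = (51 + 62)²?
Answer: -23237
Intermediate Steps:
c = 12769 (c = 113² = 12769)
(-31142 + c) - 4864 = (-31142 + 12769) - 4864 = -18373 - 4864 = -23237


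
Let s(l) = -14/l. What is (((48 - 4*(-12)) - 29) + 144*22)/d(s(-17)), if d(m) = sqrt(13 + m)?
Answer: 647*sqrt(3995)/47 ≈ 870.09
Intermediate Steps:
(((48 - 4*(-12)) - 29) + 144*22)/d(s(-17)) = (((48 - 4*(-12)) - 29) + 144*22)/(sqrt(13 - 14/(-17))) = (((48 + 48) - 29) + 3168)/(sqrt(13 - 14*(-1/17))) = ((96 - 29) + 3168)/(sqrt(13 + 14/17)) = (67 + 3168)/(sqrt(235/17)) = 3235/((sqrt(3995)/17)) = 3235*(sqrt(3995)/235) = 647*sqrt(3995)/47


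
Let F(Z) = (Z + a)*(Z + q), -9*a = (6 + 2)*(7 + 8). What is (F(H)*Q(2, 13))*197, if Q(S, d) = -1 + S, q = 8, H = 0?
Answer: -63040/3 ≈ -21013.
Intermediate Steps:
a = -40/3 (a = -(6 + 2)*(7 + 8)/9 = -8*15/9 = -⅑*120 = -40/3 ≈ -13.333)
F(Z) = (8 + Z)*(-40/3 + Z) (F(Z) = (Z - 40/3)*(Z + 8) = (-40/3 + Z)*(8 + Z) = (8 + Z)*(-40/3 + Z))
(F(H)*Q(2, 13))*197 = ((-320/3 + 0² - 16/3*0)*(-1 + 2))*197 = ((-320/3 + 0 + 0)*1)*197 = -320/3*1*197 = -320/3*197 = -63040/3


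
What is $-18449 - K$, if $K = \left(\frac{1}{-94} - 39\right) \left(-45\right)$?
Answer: $- \frac{1899221}{94} \approx -20204.0$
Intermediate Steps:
$K = \frac{165015}{94}$ ($K = \left(- \frac{1}{94} - 39\right) \left(-45\right) = \left(- \frac{3667}{94}\right) \left(-45\right) = \frac{165015}{94} \approx 1755.5$)
$-18449 - K = -18449 - \frac{165015}{94} = - \frac{1899221}{94}$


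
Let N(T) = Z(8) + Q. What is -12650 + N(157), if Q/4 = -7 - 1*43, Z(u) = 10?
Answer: -12840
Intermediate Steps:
Q = -200 (Q = 4*(-7 - 1*43) = 4*(-7 - 43) = 4*(-50) = -200)
N(T) = -190 (N(T) = 10 - 200 = -190)
-12650 + N(157) = -12650 - 190 = -12840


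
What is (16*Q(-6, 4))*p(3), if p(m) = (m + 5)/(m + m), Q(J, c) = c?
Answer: 256/3 ≈ 85.333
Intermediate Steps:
p(m) = (5 + m)/(2*m) (p(m) = (5 + m)/((2*m)) = (5 + m)*(1/(2*m)) = (5 + m)/(2*m))
(16*Q(-6, 4))*p(3) = (16*4)*((1/2)*(5 + 3)/3) = 64*((1/2)*(1/3)*8) = 64*(4/3) = 256/3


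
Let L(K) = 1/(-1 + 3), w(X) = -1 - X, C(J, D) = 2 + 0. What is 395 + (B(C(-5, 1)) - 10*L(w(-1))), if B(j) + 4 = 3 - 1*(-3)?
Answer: 392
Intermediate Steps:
C(J, D) = 2
B(j) = 2 (B(j) = -4 + (3 - 1*(-3)) = -4 + (3 + 3) = -4 + 6 = 2)
L(K) = ½ (L(K) = 1/2 = ½)
395 + (B(C(-5, 1)) - 10*L(w(-1))) = 395 + (2 - 10*½) = 395 + (2 - 5) = 395 - 3 = 392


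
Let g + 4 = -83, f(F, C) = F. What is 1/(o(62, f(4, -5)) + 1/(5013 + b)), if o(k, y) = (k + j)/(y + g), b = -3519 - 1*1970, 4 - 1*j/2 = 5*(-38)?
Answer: -39508/214283 ≈ -0.18437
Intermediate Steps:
j = 388 (j = 8 - 10*(-38) = 8 - 2*(-190) = 8 + 380 = 388)
b = -5489 (b = -3519 - 1970 = -5489)
g = -87 (g = -4 - 83 = -87)
o(k, y) = (388 + k)/(-87 + y) (o(k, y) = (k + 388)/(y - 87) = (388 + k)/(-87 + y))
1/(o(62, f(4, -5)) + 1/(5013 + b)) = 1/((388 + 62)/(-87 + 4) + 1/(5013 - 5489)) = 1/(450/(-83) + 1/(-476)) = 1/(-1/83*450 - 1/476) = 1/(-450/83 - 1/476) = 1/(-214283/39508) = -39508/214283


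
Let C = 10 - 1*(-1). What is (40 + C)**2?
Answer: 2601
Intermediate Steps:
C = 11 (C = 10 + 1 = 11)
(40 + C)**2 = (40 + 11)**2 = 51**2 = 2601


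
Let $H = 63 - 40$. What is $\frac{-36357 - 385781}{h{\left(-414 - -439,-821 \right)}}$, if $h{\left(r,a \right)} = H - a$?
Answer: $- \frac{211069}{422} \approx -500.16$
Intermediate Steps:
$H = 23$ ($H = 63 - 40 = 23$)
$h{\left(r,a \right)} = 23 - a$
$\frac{-36357 - 385781}{h{\left(-414 - -439,-821 \right)}} = \frac{-36357 - 385781}{23 - -821} = - \frac{422138}{23 + 821} = - \frac{422138}{844} = \left(-422138\right) \frac{1}{844} = - \frac{211069}{422}$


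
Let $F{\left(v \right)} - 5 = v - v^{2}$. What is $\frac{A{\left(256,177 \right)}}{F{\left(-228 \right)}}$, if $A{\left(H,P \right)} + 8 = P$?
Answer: $- \frac{169}{52207} \approx -0.0032371$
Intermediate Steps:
$A{\left(H,P \right)} = -8 + P$
$F{\left(v \right)} = 5 + v - v^{2}$ ($F{\left(v \right)} = 5 - \left(v^{2} - v\right) = 5 + v - v^{2}$)
$\frac{A{\left(256,177 \right)}}{F{\left(-228 \right)}} = \frac{-8 + 177}{5 - 228 - \left(-228\right)^{2}} = \frac{169}{5 - 228 - 51984} = \frac{169}{-52207} = 169 \left(- \frac{1}{52207}\right) = - \frac{169}{52207}$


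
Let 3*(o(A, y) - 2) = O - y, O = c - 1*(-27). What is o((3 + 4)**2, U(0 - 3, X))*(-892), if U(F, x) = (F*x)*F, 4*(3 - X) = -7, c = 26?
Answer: -14495/3 ≈ -4831.7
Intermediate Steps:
X = 19/4 (X = 3 - 1/4*(-7) = 3 + 7/4 = 19/4 ≈ 4.7500)
O = 53 (O = 26 - 1*(-27) = 26 + 27 = 53)
U(F, x) = x*F**2
o(A, y) = 59/3 - y/3 (o(A, y) = 2 + (53 - y)/3 = 2 + (53/3 - y/3) = 59/3 - y/3)
o((3 + 4)**2, U(0 - 3, X))*(-892) = (59/3 - 19*(0 - 3)**2/12)*(-892) = (59/3 - 19*(-3)**2/12)*(-892) = (59/3 - 19*9/12)*(-892) = (59/3 - 1/3*171/4)*(-892) = (59/3 - 57/4)*(-892) = (65/12)*(-892) = -14495/3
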